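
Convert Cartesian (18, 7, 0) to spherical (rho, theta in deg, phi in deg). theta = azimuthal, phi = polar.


rho = sqrt(18^2 + 7^2 + 0^2) = 19.3132
theta = atan2(7, 18) = 21.2505 deg
phi = acos(0/19.3132) = 90 deg

rho = 19.3132, theta = 21.2505 deg, phi = 90 deg


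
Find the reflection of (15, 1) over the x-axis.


Reflection across x-axis: (x, y) -> (x, -y)
(15, 1) -> (15, -1)

(15, -1)


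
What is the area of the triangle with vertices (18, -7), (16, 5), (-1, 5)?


Area = |x1(y2-y3) + x2(y3-y1) + x3(y1-y2)| / 2
= |18*(5-5) + 16*(5--7) + -1*(-7-5)| / 2
= 102

102


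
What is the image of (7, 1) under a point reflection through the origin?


Reflection through origin: (x, y) -> (-x, -y)
(7, 1) -> (-7, -1)

(-7, -1)


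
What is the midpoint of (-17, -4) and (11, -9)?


Midpoint = ((-17+11)/2, (-4+-9)/2) = (-3, -6.5)

(-3, -6.5)


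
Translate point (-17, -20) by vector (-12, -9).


Translation: (x+dx, y+dy) = (-17+-12, -20+-9) = (-29, -29)

(-29, -29)


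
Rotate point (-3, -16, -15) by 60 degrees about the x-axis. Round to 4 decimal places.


x' = -3
y' = -16*cos(60) - -15*sin(60) = 4.9904
z' = -16*sin(60) + -15*cos(60) = -21.3564

(-3, 4.9904, -21.3564)


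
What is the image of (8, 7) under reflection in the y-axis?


Reflection across y-axis: (x, y) -> (-x, y)
(8, 7) -> (-8, 7)

(-8, 7)


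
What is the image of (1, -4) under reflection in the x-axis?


Reflection across x-axis: (x, y) -> (x, -y)
(1, -4) -> (1, 4)

(1, 4)


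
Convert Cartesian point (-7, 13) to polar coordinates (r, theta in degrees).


r = sqrt((-7)^2 + 13^2) = 14.7648
theta = atan2(13, -7) = 118.3008 degrees

r = 14.7648, theta = 118.3008 degrees


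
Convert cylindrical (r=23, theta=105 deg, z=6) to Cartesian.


x = 23 * cos(105) = -5.9528
y = 23 * sin(105) = 22.2163
z = 6

(-5.9528, 22.2163, 6)


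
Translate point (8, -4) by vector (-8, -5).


Translation: (x+dx, y+dy) = (8+-8, -4+-5) = (0, -9)

(0, -9)


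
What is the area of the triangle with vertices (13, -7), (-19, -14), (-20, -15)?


Area = |x1(y2-y3) + x2(y3-y1) + x3(y1-y2)| / 2
= |13*(-14--15) + -19*(-15--7) + -20*(-7--14)| / 2
= 12.5

12.5


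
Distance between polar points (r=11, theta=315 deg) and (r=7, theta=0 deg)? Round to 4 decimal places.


d = sqrt(r1^2 + r2^2 - 2*r1*r2*cos(t2-t1))
d = sqrt(11^2 + 7^2 - 2*11*7*cos(0-315)) = 7.817

7.817


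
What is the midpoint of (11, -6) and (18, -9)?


Midpoint = ((11+18)/2, (-6+-9)/2) = (14.5, -7.5)

(14.5, -7.5)


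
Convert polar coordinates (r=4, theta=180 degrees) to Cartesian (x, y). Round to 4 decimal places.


x = 4 * cos(180) = -4
y = 4 * sin(180) = 0

(-4, 0)


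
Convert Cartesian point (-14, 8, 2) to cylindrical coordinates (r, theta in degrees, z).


r = sqrt((-14)^2 + 8^2) = 16.1245
theta = atan2(8, -14) = 150.2551 deg
z = 2

r = 16.1245, theta = 150.2551 deg, z = 2


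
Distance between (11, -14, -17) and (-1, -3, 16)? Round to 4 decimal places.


d = sqrt((-1-11)^2 + (-3--14)^2 + (16--17)^2) = 36.7967

36.7967


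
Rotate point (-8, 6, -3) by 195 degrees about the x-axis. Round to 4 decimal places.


x' = -8
y' = 6*cos(195) - -3*sin(195) = -6.572
z' = 6*sin(195) + -3*cos(195) = 1.3449

(-8, -6.572, 1.3449)


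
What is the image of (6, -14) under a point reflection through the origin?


Reflection through origin: (x, y) -> (-x, -y)
(6, -14) -> (-6, 14)

(-6, 14)


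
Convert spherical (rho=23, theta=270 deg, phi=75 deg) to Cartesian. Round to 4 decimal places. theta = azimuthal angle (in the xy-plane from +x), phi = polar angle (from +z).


x = 23 * sin(75) * cos(270) = 0
y = 23 * sin(75) * sin(270) = -22.2163
z = 23 * cos(75) = 5.9528

(0, -22.2163, 5.9528)


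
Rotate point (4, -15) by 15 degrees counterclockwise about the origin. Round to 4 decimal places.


x' = 4*cos(15) - -15*sin(15) = 7.746
y' = 4*sin(15) + -15*cos(15) = -13.4536

(7.746, -13.4536)


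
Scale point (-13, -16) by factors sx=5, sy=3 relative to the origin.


Scaling: (x*sx, y*sy) = (-13*5, -16*3) = (-65, -48)

(-65, -48)


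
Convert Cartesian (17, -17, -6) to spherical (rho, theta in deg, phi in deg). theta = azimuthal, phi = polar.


rho = sqrt(17^2 + (-17)^2 + (-6)^2) = 24.779
theta = atan2(-17, 17) = 315 deg
phi = acos(-6/24.779) = 104.0129 deg

rho = 24.779, theta = 315 deg, phi = 104.0129 deg


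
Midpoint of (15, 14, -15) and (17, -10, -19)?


Midpoint = ((15+17)/2, (14+-10)/2, (-15+-19)/2) = (16, 2, -17)

(16, 2, -17)


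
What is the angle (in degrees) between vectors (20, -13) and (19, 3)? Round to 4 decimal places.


dot = 20*19 + -13*3 = 341
|u| = 23.8537, |v| = 19.2354
cos(angle) = 0.7432
angle = 41.9965 degrees

41.9965 degrees


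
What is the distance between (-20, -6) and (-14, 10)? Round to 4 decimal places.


d = sqrt((-14--20)^2 + (10--6)^2) = 17.088

17.088


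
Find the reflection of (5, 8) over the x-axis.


Reflection across x-axis: (x, y) -> (x, -y)
(5, 8) -> (5, -8)

(5, -8)


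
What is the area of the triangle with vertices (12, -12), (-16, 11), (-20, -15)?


Area = |x1(y2-y3) + x2(y3-y1) + x3(y1-y2)| / 2
= |12*(11--15) + -16*(-15--12) + -20*(-12-11)| / 2
= 410

410


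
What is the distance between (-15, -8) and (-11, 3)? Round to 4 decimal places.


d = sqrt((-11--15)^2 + (3--8)^2) = 11.7047

11.7047


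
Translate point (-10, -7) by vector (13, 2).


Translation: (x+dx, y+dy) = (-10+13, -7+2) = (3, -5)

(3, -5)


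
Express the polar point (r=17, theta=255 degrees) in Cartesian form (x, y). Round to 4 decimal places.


x = 17 * cos(255) = -4.3999
y = 17 * sin(255) = -16.4207

(-4.3999, -16.4207)


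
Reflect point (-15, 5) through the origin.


Reflection through origin: (x, y) -> (-x, -y)
(-15, 5) -> (15, -5)

(15, -5)


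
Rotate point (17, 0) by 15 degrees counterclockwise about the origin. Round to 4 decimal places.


x' = 17*cos(15) - 0*sin(15) = 16.4207
y' = 17*sin(15) + 0*cos(15) = 4.3999

(16.4207, 4.3999)


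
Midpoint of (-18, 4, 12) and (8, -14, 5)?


Midpoint = ((-18+8)/2, (4+-14)/2, (12+5)/2) = (-5, -5, 8.5)

(-5, -5, 8.5)


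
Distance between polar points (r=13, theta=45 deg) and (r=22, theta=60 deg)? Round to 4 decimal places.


d = sqrt(r1^2 + r2^2 - 2*r1*r2*cos(t2-t1))
d = sqrt(13^2 + 22^2 - 2*13*22*cos(60-45)) = 10.0245

10.0245


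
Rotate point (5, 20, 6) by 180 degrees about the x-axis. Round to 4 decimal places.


x' = 5
y' = 20*cos(180) - 6*sin(180) = -20
z' = 20*sin(180) + 6*cos(180) = -6

(5, -20, -6)


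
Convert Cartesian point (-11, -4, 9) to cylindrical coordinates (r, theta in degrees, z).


r = sqrt((-11)^2 + (-4)^2) = 11.7047
theta = atan2(-4, -11) = 199.9831 deg
z = 9

r = 11.7047, theta = 199.9831 deg, z = 9


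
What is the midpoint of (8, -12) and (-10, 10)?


Midpoint = ((8+-10)/2, (-12+10)/2) = (-1, -1)

(-1, -1)


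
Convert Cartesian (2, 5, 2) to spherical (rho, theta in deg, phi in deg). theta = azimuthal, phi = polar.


rho = sqrt(2^2 + 5^2 + 2^2) = 5.7446
theta = atan2(5, 2) = 68.1986 deg
phi = acos(2/5.7446) = 69.6255 deg

rho = 5.7446, theta = 68.1986 deg, phi = 69.6255 deg


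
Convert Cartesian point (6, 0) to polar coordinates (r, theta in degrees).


r = sqrt(6^2 + 0^2) = 6
theta = atan2(0, 6) = 0 degrees

r = 6, theta = 0 degrees


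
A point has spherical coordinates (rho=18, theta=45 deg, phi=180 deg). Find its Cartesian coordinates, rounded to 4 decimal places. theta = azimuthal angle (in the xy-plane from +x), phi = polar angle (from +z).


x = 18 * sin(180) * cos(45) = 0
y = 18 * sin(180) * sin(45) = 0
z = 18 * cos(180) = -18

(0, 0, -18)


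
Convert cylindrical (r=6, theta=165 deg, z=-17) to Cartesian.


x = 6 * cos(165) = -5.7956
y = 6 * sin(165) = 1.5529
z = -17

(-5.7956, 1.5529, -17)


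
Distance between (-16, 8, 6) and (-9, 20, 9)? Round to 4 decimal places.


d = sqrt((-9--16)^2 + (20-8)^2 + (9-6)^2) = 14.2127

14.2127


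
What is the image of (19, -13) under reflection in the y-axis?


Reflection across y-axis: (x, y) -> (-x, y)
(19, -13) -> (-19, -13)

(-19, -13)


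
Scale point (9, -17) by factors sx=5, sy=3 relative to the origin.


Scaling: (x*sx, y*sy) = (9*5, -17*3) = (45, -51)

(45, -51)


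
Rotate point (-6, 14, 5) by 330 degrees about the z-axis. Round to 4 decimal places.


x' = -6*cos(330) - 14*sin(330) = 1.8038
y' = -6*sin(330) + 14*cos(330) = 15.1244
z' = 5

(1.8038, 15.1244, 5)


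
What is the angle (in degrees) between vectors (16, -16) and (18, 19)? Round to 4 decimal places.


dot = 16*18 + -16*19 = -16
|u| = 22.6274, |v| = 26.1725
cos(angle) = -0.027
angle = 91.5482 degrees

91.5482 degrees


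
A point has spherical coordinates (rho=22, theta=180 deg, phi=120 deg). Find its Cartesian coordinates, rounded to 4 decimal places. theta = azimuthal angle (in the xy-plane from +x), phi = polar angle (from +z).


x = 22 * sin(120) * cos(180) = -19.0526
y = 22 * sin(120) * sin(180) = 0
z = 22 * cos(120) = -11

(-19.0526, 0, -11)


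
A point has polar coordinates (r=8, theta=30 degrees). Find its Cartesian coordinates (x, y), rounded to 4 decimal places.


x = 8 * cos(30) = 6.9282
y = 8 * sin(30) = 4

(6.9282, 4)


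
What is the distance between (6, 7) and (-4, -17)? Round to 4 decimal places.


d = sqrt((-4-6)^2 + (-17-7)^2) = 26

26


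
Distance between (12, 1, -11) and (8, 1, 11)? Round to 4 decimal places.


d = sqrt((8-12)^2 + (1-1)^2 + (11--11)^2) = 22.3607

22.3607


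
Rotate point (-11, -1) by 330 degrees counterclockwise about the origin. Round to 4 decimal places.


x' = -11*cos(330) - -1*sin(330) = -10.0263
y' = -11*sin(330) + -1*cos(330) = 4.634

(-10.0263, 4.634)


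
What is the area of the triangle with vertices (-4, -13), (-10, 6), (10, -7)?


Area = |x1(y2-y3) + x2(y3-y1) + x3(y1-y2)| / 2
= |-4*(6--7) + -10*(-7--13) + 10*(-13-6)| / 2
= 151

151


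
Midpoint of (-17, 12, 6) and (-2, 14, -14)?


Midpoint = ((-17+-2)/2, (12+14)/2, (6+-14)/2) = (-9.5, 13, -4)

(-9.5, 13, -4)


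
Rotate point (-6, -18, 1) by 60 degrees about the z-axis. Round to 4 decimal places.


x' = -6*cos(60) - -18*sin(60) = 12.5885
y' = -6*sin(60) + -18*cos(60) = -14.1962
z' = 1

(12.5885, -14.1962, 1)


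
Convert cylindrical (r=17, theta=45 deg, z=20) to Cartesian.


x = 17 * cos(45) = 12.0208
y = 17 * sin(45) = 12.0208
z = 20

(12.0208, 12.0208, 20)


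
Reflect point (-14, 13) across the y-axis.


Reflection across y-axis: (x, y) -> (-x, y)
(-14, 13) -> (14, 13)

(14, 13)


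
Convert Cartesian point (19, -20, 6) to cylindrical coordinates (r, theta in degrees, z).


r = sqrt(19^2 + (-20)^2) = 27.5862
theta = atan2(-20, 19) = 313.5312 deg
z = 6

r = 27.5862, theta = 313.5312 deg, z = 6


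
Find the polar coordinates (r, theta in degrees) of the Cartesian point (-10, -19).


r = sqrt((-10)^2 + (-19)^2) = 21.4709
theta = atan2(-19, -10) = 242.2415 degrees

r = 21.4709, theta = 242.2415 degrees


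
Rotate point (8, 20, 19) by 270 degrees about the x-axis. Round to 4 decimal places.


x' = 8
y' = 20*cos(270) - 19*sin(270) = 19
z' = 20*sin(270) + 19*cos(270) = -20

(8, 19, -20)


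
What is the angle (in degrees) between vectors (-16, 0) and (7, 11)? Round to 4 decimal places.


dot = -16*7 + 0*11 = -112
|u| = 16, |v| = 13.0384
cos(angle) = -0.5369
angle = 122.4712 degrees

122.4712 degrees


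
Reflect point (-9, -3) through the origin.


Reflection through origin: (x, y) -> (-x, -y)
(-9, -3) -> (9, 3)

(9, 3)


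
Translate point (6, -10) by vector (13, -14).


Translation: (x+dx, y+dy) = (6+13, -10+-14) = (19, -24)

(19, -24)


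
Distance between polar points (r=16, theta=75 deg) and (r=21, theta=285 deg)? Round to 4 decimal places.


d = sqrt(r1^2 + r2^2 - 2*r1*r2*cos(t2-t1))
d = sqrt(16^2 + 21^2 - 2*16*21*cos(285-75)) = 35.7627

35.7627


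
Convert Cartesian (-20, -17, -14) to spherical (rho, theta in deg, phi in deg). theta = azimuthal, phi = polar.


rho = sqrt((-20)^2 + (-17)^2 + (-14)^2) = 29.7489
theta = atan2(-17, -20) = 220.3645 deg
phi = acos(-14/29.7489) = 118.0736 deg

rho = 29.7489, theta = 220.3645 deg, phi = 118.0736 deg


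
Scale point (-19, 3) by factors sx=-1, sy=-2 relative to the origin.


Scaling: (x*sx, y*sy) = (-19*-1, 3*-2) = (19, -6)

(19, -6)


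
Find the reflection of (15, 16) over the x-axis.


Reflection across x-axis: (x, y) -> (x, -y)
(15, 16) -> (15, -16)

(15, -16)


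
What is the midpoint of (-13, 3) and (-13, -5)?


Midpoint = ((-13+-13)/2, (3+-5)/2) = (-13, -1)

(-13, -1)


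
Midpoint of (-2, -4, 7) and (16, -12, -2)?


Midpoint = ((-2+16)/2, (-4+-12)/2, (7+-2)/2) = (7, -8, 2.5)

(7, -8, 2.5)


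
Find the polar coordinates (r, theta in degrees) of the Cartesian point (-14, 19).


r = sqrt((-14)^2 + 19^2) = 23.6008
theta = atan2(19, -14) = 126.3844 degrees

r = 23.6008, theta = 126.3844 degrees


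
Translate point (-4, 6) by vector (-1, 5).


Translation: (x+dx, y+dy) = (-4+-1, 6+5) = (-5, 11)

(-5, 11)


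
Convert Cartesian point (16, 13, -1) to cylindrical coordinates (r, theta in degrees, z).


r = sqrt(16^2 + 13^2) = 20.6155
theta = atan2(13, 16) = 39.0939 deg
z = -1

r = 20.6155, theta = 39.0939 deg, z = -1


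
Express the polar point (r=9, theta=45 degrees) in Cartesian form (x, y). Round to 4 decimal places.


x = 9 * cos(45) = 6.364
y = 9 * sin(45) = 6.364

(6.364, 6.364)


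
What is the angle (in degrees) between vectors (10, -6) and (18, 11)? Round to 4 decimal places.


dot = 10*18 + -6*11 = 114
|u| = 11.6619, |v| = 21.095
cos(angle) = 0.4634
angle = 62.3933 degrees

62.3933 degrees


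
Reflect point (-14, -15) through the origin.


Reflection through origin: (x, y) -> (-x, -y)
(-14, -15) -> (14, 15)

(14, 15)


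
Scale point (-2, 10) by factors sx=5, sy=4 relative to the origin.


Scaling: (x*sx, y*sy) = (-2*5, 10*4) = (-10, 40)

(-10, 40)


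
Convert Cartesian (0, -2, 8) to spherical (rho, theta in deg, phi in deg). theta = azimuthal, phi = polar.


rho = sqrt(0^2 + (-2)^2 + 8^2) = 8.2462
theta = atan2(-2, 0) = 270 deg
phi = acos(8/8.2462) = 14.0362 deg

rho = 8.2462, theta = 270 deg, phi = 14.0362 deg


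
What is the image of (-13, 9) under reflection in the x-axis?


Reflection across x-axis: (x, y) -> (x, -y)
(-13, 9) -> (-13, -9)

(-13, -9)


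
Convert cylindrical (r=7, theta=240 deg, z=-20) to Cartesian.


x = 7 * cos(240) = -3.5
y = 7 * sin(240) = -6.0622
z = -20

(-3.5, -6.0622, -20)


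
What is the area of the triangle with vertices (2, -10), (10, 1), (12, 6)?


Area = |x1(y2-y3) + x2(y3-y1) + x3(y1-y2)| / 2
= |2*(1-6) + 10*(6--10) + 12*(-10-1)| / 2
= 9

9


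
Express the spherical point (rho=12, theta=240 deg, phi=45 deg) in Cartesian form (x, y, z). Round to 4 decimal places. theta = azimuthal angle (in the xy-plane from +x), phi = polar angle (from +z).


x = 12 * sin(45) * cos(240) = -4.2426
y = 12 * sin(45) * sin(240) = -7.3485
z = 12 * cos(45) = 8.4853

(-4.2426, -7.3485, 8.4853)


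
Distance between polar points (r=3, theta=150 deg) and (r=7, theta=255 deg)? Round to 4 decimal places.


d = sqrt(r1^2 + r2^2 - 2*r1*r2*cos(t2-t1))
d = sqrt(3^2 + 7^2 - 2*3*7*cos(255-150)) = 8.2988

8.2988


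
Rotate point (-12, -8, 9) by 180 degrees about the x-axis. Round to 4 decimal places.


x' = -12
y' = -8*cos(180) - 9*sin(180) = 8
z' = -8*sin(180) + 9*cos(180) = -9

(-12, 8, -9)


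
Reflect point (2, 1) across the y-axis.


Reflection across y-axis: (x, y) -> (-x, y)
(2, 1) -> (-2, 1)

(-2, 1)


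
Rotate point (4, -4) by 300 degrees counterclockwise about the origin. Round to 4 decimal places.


x' = 4*cos(300) - -4*sin(300) = -1.4641
y' = 4*sin(300) + -4*cos(300) = -5.4641

(-1.4641, -5.4641)


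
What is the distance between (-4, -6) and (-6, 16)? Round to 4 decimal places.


d = sqrt((-6--4)^2 + (16--6)^2) = 22.0907

22.0907


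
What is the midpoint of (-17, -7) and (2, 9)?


Midpoint = ((-17+2)/2, (-7+9)/2) = (-7.5, 1)

(-7.5, 1)


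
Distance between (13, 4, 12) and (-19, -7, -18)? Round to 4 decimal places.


d = sqrt((-19-13)^2 + (-7-4)^2 + (-18-12)^2) = 45.2217

45.2217


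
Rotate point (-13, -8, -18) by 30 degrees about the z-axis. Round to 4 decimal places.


x' = -13*cos(30) - -8*sin(30) = -7.2583
y' = -13*sin(30) + -8*cos(30) = -13.4282
z' = -18

(-7.2583, -13.4282, -18)


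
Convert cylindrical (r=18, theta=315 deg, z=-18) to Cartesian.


x = 18 * cos(315) = 12.7279
y = 18 * sin(315) = -12.7279
z = -18

(12.7279, -12.7279, -18)


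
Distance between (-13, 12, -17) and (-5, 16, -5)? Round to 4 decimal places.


d = sqrt((-5--13)^2 + (16-12)^2 + (-5--17)^2) = 14.9666

14.9666


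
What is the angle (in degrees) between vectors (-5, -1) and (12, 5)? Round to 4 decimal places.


dot = -5*12 + -1*5 = -65
|u| = 5.099, |v| = 13
cos(angle) = -0.9806
angle = 168.6901 degrees

168.6901 degrees


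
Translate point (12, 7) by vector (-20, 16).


Translation: (x+dx, y+dy) = (12+-20, 7+16) = (-8, 23)

(-8, 23)


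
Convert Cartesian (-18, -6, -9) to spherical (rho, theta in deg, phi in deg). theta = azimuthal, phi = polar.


rho = sqrt((-18)^2 + (-6)^2 + (-9)^2) = 21
theta = atan2(-6, -18) = 198.4349 deg
phi = acos(-9/21) = 115.3769 deg

rho = 21, theta = 198.4349 deg, phi = 115.3769 deg


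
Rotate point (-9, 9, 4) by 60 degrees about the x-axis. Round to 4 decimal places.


x' = -9
y' = 9*cos(60) - 4*sin(60) = 1.0359
z' = 9*sin(60) + 4*cos(60) = 9.7942

(-9, 1.0359, 9.7942)


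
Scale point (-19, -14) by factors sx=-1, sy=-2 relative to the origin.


Scaling: (x*sx, y*sy) = (-19*-1, -14*-2) = (19, 28)

(19, 28)


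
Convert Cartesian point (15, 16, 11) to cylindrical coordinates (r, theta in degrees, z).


r = sqrt(15^2 + 16^2) = 21.9317
theta = atan2(16, 15) = 46.8476 deg
z = 11

r = 21.9317, theta = 46.8476 deg, z = 11


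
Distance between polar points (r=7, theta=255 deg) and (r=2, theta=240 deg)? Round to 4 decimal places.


d = sqrt(r1^2 + r2^2 - 2*r1*r2*cos(t2-t1))
d = sqrt(7^2 + 2^2 - 2*7*2*cos(240-255)) = 5.0945

5.0945


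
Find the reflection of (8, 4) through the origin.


Reflection through origin: (x, y) -> (-x, -y)
(8, 4) -> (-8, -4)

(-8, -4)


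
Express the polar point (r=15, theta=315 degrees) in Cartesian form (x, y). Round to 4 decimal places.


x = 15 * cos(315) = 10.6066
y = 15 * sin(315) = -10.6066

(10.6066, -10.6066)


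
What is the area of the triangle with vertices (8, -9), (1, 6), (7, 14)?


Area = |x1(y2-y3) + x2(y3-y1) + x3(y1-y2)| / 2
= |8*(6-14) + 1*(14--9) + 7*(-9-6)| / 2
= 73

73


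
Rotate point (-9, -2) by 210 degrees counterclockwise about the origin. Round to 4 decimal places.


x' = -9*cos(210) - -2*sin(210) = 6.7942
y' = -9*sin(210) + -2*cos(210) = 6.2321

(6.7942, 6.2321)


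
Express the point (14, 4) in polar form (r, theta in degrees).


r = sqrt(14^2 + 4^2) = 14.5602
theta = atan2(4, 14) = 15.9454 degrees

r = 14.5602, theta = 15.9454 degrees


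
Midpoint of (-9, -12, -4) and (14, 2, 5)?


Midpoint = ((-9+14)/2, (-12+2)/2, (-4+5)/2) = (2.5, -5, 0.5)

(2.5, -5, 0.5)


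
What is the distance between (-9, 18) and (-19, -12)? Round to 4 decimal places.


d = sqrt((-19--9)^2 + (-12-18)^2) = 31.6228

31.6228


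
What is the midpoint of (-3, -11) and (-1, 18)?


Midpoint = ((-3+-1)/2, (-11+18)/2) = (-2, 3.5)

(-2, 3.5)


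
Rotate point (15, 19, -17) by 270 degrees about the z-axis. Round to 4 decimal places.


x' = 15*cos(270) - 19*sin(270) = 19
y' = 15*sin(270) + 19*cos(270) = -15
z' = -17

(19, -15, -17)


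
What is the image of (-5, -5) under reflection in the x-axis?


Reflection across x-axis: (x, y) -> (x, -y)
(-5, -5) -> (-5, 5)

(-5, 5)


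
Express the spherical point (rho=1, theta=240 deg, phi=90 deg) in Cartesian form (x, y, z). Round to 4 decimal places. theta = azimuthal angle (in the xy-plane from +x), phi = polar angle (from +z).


x = 1 * sin(90) * cos(240) = -0.5
y = 1 * sin(90) * sin(240) = -0.866
z = 1 * cos(90) = 0

(-0.5, -0.866, 0)


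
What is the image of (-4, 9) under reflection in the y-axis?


Reflection across y-axis: (x, y) -> (-x, y)
(-4, 9) -> (4, 9)

(4, 9)


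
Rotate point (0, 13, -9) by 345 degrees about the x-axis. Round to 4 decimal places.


x' = 0
y' = 13*cos(345) - -9*sin(345) = 10.2277
z' = 13*sin(345) + -9*cos(345) = -12.058

(0, 10.2277, -12.058)


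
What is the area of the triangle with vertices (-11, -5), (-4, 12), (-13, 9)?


Area = |x1(y2-y3) + x2(y3-y1) + x3(y1-y2)| / 2
= |-11*(12-9) + -4*(9--5) + -13*(-5-12)| / 2
= 66

66


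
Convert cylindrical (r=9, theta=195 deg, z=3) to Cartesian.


x = 9 * cos(195) = -8.6933
y = 9 * sin(195) = -2.3294
z = 3

(-8.6933, -2.3294, 3)


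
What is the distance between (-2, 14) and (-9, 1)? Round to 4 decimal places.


d = sqrt((-9--2)^2 + (1-14)^2) = 14.7648

14.7648


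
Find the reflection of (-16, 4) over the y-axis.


Reflection across y-axis: (x, y) -> (-x, y)
(-16, 4) -> (16, 4)

(16, 4)


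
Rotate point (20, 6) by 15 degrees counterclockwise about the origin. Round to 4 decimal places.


x' = 20*cos(15) - 6*sin(15) = 17.7656
y' = 20*sin(15) + 6*cos(15) = 10.9719

(17.7656, 10.9719)


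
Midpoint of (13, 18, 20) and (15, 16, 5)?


Midpoint = ((13+15)/2, (18+16)/2, (20+5)/2) = (14, 17, 12.5)

(14, 17, 12.5)


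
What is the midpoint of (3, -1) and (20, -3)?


Midpoint = ((3+20)/2, (-1+-3)/2) = (11.5, -2)

(11.5, -2)


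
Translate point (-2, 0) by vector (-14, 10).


Translation: (x+dx, y+dy) = (-2+-14, 0+10) = (-16, 10)

(-16, 10)


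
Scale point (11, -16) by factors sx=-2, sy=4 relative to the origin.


Scaling: (x*sx, y*sy) = (11*-2, -16*4) = (-22, -64)

(-22, -64)


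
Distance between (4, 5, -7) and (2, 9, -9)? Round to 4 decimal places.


d = sqrt((2-4)^2 + (9-5)^2 + (-9--7)^2) = 4.899

4.899


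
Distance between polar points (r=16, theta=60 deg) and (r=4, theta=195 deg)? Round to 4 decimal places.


d = sqrt(r1^2 + r2^2 - 2*r1*r2*cos(t2-t1))
d = sqrt(16^2 + 4^2 - 2*16*4*cos(195-60)) = 19.0397

19.0397


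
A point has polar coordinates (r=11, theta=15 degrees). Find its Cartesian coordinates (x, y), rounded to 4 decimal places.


x = 11 * cos(15) = 10.6252
y = 11 * sin(15) = 2.847

(10.6252, 2.847)


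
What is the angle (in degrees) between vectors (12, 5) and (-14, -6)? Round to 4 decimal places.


dot = 12*-14 + 5*-6 = -198
|u| = 13, |v| = 15.2315
cos(angle) = -0.9999
angle = 179.4213 degrees

179.4213 degrees


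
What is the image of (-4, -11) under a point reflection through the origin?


Reflection through origin: (x, y) -> (-x, -y)
(-4, -11) -> (4, 11)

(4, 11)


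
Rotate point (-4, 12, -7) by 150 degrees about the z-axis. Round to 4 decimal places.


x' = -4*cos(150) - 12*sin(150) = -2.5359
y' = -4*sin(150) + 12*cos(150) = -12.3923
z' = -7

(-2.5359, -12.3923, -7)


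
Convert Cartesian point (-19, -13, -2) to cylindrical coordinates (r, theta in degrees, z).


r = sqrt((-19)^2 + (-13)^2) = 23.0217
theta = atan2(-13, -19) = 214.3803 deg
z = -2

r = 23.0217, theta = 214.3803 deg, z = -2


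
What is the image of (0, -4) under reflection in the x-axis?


Reflection across x-axis: (x, y) -> (x, -y)
(0, -4) -> (0, 4)

(0, 4)


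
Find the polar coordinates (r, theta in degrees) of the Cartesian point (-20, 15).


r = sqrt((-20)^2 + 15^2) = 25
theta = atan2(15, -20) = 143.1301 degrees

r = 25, theta = 143.1301 degrees


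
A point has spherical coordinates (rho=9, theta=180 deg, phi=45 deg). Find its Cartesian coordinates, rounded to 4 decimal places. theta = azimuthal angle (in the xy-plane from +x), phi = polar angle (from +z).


x = 9 * sin(45) * cos(180) = -6.364
y = 9 * sin(45) * sin(180) = 0
z = 9 * cos(45) = 6.364

(-6.364, 0, 6.364)


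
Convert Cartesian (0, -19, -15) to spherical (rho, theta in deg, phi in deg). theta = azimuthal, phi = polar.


rho = sqrt(0^2 + (-19)^2 + (-15)^2) = 24.2074
theta = atan2(-19, 0) = 270 deg
phi = acos(-15/24.2074) = 128.2902 deg

rho = 24.2074, theta = 270 deg, phi = 128.2902 deg


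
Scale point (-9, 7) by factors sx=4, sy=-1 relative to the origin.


Scaling: (x*sx, y*sy) = (-9*4, 7*-1) = (-36, -7)

(-36, -7)


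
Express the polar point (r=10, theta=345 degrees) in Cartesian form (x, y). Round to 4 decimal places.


x = 10 * cos(345) = 9.6593
y = 10 * sin(345) = -2.5882

(9.6593, -2.5882)


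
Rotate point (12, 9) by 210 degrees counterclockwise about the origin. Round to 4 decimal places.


x' = 12*cos(210) - 9*sin(210) = -5.8923
y' = 12*sin(210) + 9*cos(210) = -13.7942

(-5.8923, -13.7942)


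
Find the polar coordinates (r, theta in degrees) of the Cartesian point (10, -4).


r = sqrt(10^2 + (-4)^2) = 10.7703
theta = atan2(-4, 10) = 338.1986 degrees

r = 10.7703, theta = 338.1986 degrees


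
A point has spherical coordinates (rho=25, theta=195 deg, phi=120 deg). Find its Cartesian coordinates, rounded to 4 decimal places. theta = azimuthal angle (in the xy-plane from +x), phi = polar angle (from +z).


x = 25 * sin(120) * cos(195) = -20.9129
y = 25 * sin(120) * sin(195) = -5.6036
z = 25 * cos(120) = -12.5

(-20.9129, -5.6036, -12.5)


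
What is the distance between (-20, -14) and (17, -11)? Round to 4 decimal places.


d = sqrt((17--20)^2 + (-11--14)^2) = 37.1214

37.1214


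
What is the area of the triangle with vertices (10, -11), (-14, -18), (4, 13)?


Area = |x1(y2-y3) + x2(y3-y1) + x3(y1-y2)| / 2
= |10*(-18-13) + -14*(13--11) + 4*(-11--18)| / 2
= 309

309


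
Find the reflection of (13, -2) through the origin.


Reflection through origin: (x, y) -> (-x, -y)
(13, -2) -> (-13, 2)

(-13, 2)


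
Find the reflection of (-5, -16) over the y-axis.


Reflection across y-axis: (x, y) -> (-x, y)
(-5, -16) -> (5, -16)

(5, -16)


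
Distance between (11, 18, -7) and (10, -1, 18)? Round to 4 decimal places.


d = sqrt((10-11)^2 + (-1-18)^2 + (18--7)^2) = 31.4166

31.4166


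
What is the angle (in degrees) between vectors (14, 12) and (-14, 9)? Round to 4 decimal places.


dot = 14*-14 + 12*9 = -88
|u| = 18.4391, |v| = 16.6433
cos(angle) = -0.2867
angle = 106.6635 degrees

106.6635 degrees


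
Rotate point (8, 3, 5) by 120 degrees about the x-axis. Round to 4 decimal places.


x' = 8
y' = 3*cos(120) - 5*sin(120) = -5.8301
z' = 3*sin(120) + 5*cos(120) = 0.0981

(8, -5.8301, 0.0981)


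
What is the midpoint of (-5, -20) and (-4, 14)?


Midpoint = ((-5+-4)/2, (-20+14)/2) = (-4.5, -3)

(-4.5, -3)


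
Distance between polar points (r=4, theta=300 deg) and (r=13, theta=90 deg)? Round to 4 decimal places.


d = sqrt(r1^2 + r2^2 - 2*r1*r2*cos(t2-t1))
d = sqrt(4^2 + 13^2 - 2*4*13*cos(90-300)) = 16.5851

16.5851


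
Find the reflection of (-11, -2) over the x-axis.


Reflection across x-axis: (x, y) -> (x, -y)
(-11, -2) -> (-11, 2)

(-11, 2)


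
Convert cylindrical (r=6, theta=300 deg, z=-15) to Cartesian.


x = 6 * cos(300) = 3
y = 6 * sin(300) = -5.1962
z = -15

(3, -5.1962, -15)


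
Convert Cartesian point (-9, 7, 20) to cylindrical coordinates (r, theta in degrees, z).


r = sqrt((-9)^2 + 7^2) = 11.4018
theta = atan2(7, -9) = 142.125 deg
z = 20

r = 11.4018, theta = 142.125 deg, z = 20


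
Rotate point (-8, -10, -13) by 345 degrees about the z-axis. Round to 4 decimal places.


x' = -8*cos(345) - -10*sin(345) = -10.3156
y' = -8*sin(345) + -10*cos(345) = -7.5887
z' = -13

(-10.3156, -7.5887, -13)


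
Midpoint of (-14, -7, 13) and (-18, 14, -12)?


Midpoint = ((-14+-18)/2, (-7+14)/2, (13+-12)/2) = (-16, 3.5, 0.5)

(-16, 3.5, 0.5)


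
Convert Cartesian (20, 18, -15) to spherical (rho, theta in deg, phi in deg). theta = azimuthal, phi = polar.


rho = sqrt(20^2 + 18^2 + (-15)^2) = 30.8058
theta = atan2(18, 20) = 41.9872 deg
phi = acos(-15/30.8058) = 119.1384 deg

rho = 30.8058, theta = 41.9872 deg, phi = 119.1384 deg


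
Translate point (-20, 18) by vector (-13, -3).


Translation: (x+dx, y+dy) = (-20+-13, 18+-3) = (-33, 15)

(-33, 15)


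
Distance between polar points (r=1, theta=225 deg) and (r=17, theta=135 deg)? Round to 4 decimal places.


d = sqrt(r1^2 + r2^2 - 2*r1*r2*cos(t2-t1))
d = sqrt(1^2 + 17^2 - 2*1*17*cos(135-225)) = 17.0294

17.0294


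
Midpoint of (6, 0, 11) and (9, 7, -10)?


Midpoint = ((6+9)/2, (0+7)/2, (11+-10)/2) = (7.5, 3.5, 0.5)

(7.5, 3.5, 0.5)


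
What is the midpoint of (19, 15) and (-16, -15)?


Midpoint = ((19+-16)/2, (15+-15)/2) = (1.5, 0)

(1.5, 0)


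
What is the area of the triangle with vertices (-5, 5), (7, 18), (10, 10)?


Area = |x1(y2-y3) + x2(y3-y1) + x3(y1-y2)| / 2
= |-5*(18-10) + 7*(10-5) + 10*(5-18)| / 2
= 67.5

67.5


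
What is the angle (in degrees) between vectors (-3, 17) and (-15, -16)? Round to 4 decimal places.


dot = -3*-15 + 17*-16 = -227
|u| = 17.2627, |v| = 21.9317
cos(angle) = -0.5996
angle = 126.8396 degrees

126.8396 degrees


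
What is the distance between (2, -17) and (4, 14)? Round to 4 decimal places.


d = sqrt((4-2)^2 + (14--17)^2) = 31.0644

31.0644


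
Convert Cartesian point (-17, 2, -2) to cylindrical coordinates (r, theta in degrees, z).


r = sqrt((-17)^2 + 2^2) = 17.1172
theta = atan2(2, -17) = 173.2902 deg
z = -2

r = 17.1172, theta = 173.2902 deg, z = -2


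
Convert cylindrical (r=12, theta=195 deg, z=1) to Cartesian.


x = 12 * cos(195) = -11.5911
y = 12 * sin(195) = -3.1058
z = 1

(-11.5911, -3.1058, 1)


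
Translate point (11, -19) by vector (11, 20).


Translation: (x+dx, y+dy) = (11+11, -19+20) = (22, 1)

(22, 1)


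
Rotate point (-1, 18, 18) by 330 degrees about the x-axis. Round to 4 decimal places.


x' = -1
y' = 18*cos(330) - 18*sin(330) = 24.5885
z' = 18*sin(330) + 18*cos(330) = 6.5885

(-1, 24.5885, 6.5885)


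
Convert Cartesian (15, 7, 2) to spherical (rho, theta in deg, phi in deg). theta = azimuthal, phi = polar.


rho = sqrt(15^2 + 7^2 + 2^2) = 16.6733
theta = atan2(7, 15) = 25.0169 deg
phi = acos(2/16.6733) = 83.1107 deg

rho = 16.6733, theta = 25.0169 deg, phi = 83.1107 deg


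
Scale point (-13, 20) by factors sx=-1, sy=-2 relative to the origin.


Scaling: (x*sx, y*sy) = (-13*-1, 20*-2) = (13, -40)

(13, -40)


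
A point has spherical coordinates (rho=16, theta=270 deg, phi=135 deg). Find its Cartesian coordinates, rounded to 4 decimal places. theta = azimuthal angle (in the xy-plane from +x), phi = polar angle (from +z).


x = 16 * sin(135) * cos(270) = 0
y = 16 * sin(135) * sin(270) = -11.3137
z = 16 * cos(135) = -11.3137

(0, -11.3137, -11.3137)


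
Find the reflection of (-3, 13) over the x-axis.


Reflection across x-axis: (x, y) -> (x, -y)
(-3, 13) -> (-3, -13)

(-3, -13)


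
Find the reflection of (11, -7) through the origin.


Reflection through origin: (x, y) -> (-x, -y)
(11, -7) -> (-11, 7)

(-11, 7)


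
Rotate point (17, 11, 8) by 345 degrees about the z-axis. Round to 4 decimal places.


x' = 17*cos(345) - 11*sin(345) = 19.2677
y' = 17*sin(345) + 11*cos(345) = 6.2253
z' = 8

(19.2677, 6.2253, 8)


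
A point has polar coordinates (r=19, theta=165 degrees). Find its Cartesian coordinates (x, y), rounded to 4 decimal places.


x = 19 * cos(165) = -18.3526
y = 19 * sin(165) = 4.9176

(-18.3526, 4.9176)


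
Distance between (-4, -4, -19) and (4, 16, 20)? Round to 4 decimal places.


d = sqrt((4--4)^2 + (16--4)^2 + (20--19)^2) = 44.5533

44.5533


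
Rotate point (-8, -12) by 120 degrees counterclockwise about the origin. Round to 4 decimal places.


x' = -8*cos(120) - -12*sin(120) = 14.3923
y' = -8*sin(120) + -12*cos(120) = -0.9282

(14.3923, -0.9282)


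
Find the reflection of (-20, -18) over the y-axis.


Reflection across y-axis: (x, y) -> (-x, y)
(-20, -18) -> (20, -18)

(20, -18)


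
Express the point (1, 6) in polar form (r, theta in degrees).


r = sqrt(1^2 + 6^2) = 6.0828
theta = atan2(6, 1) = 80.5377 degrees

r = 6.0828, theta = 80.5377 degrees


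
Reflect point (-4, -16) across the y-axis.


Reflection across y-axis: (x, y) -> (-x, y)
(-4, -16) -> (4, -16)

(4, -16)


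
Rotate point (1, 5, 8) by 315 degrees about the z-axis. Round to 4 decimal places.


x' = 1*cos(315) - 5*sin(315) = 4.2426
y' = 1*sin(315) + 5*cos(315) = 2.8284
z' = 8

(4.2426, 2.8284, 8)


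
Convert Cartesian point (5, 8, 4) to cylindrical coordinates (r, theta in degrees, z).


r = sqrt(5^2 + 8^2) = 9.434
theta = atan2(8, 5) = 57.9946 deg
z = 4

r = 9.434, theta = 57.9946 deg, z = 4


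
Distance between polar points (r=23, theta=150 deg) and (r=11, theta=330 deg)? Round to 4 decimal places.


d = sqrt(r1^2 + r2^2 - 2*r1*r2*cos(t2-t1))
d = sqrt(23^2 + 11^2 - 2*23*11*cos(330-150)) = 34

34


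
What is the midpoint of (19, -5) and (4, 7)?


Midpoint = ((19+4)/2, (-5+7)/2) = (11.5, 1)

(11.5, 1)


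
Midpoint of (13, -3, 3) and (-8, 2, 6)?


Midpoint = ((13+-8)/2, (-3+2)/2, (3+6)/2) = (2.5, -0.5, 4.5)

(2.5, -0.5, 4.5)


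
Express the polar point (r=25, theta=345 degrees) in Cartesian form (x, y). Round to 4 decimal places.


x = 25 * cos(345) = 24.1481
y = 25 * sin(345) = -6.4705

(24.1481, -6.4705)


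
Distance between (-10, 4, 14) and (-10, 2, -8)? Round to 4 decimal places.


d = sqrt((-10--10)^2 + (2-4)^2 + (-8-14)^2) = 22.0907

22.0907


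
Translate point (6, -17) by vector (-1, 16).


Translation: (x+dx, y+dy) = (6+-1, -17+16) = (5, -1)

(5, -1)


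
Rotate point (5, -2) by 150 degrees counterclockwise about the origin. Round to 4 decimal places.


x' = 5*cos(150) - -2*sin(150) = -3.3301
y' = 5*sin(150) + -2*cos(150) = 4.2321

(-3.3301, 4.2321)


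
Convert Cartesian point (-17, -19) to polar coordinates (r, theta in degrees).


r = sqrt((-17)^2 + (-19)^2) = 25.4951
theta = atan2(-19, -17) = 228.1798 degrees

r = 25.4951, theta = 228.1798 degrees


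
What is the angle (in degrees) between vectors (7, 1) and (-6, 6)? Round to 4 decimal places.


dot = 7*-6 + 1*6 = -36
|u| = 7.0711, |v| = 8.4853
cos(angle) = -0.6
angle = 126.8699 degrees

126.8699 degrees


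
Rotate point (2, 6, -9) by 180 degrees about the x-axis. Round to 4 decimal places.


x' = 2
y' = 6*cos(180) - -9*sin(180) = -6
z' = 6*sin(180) + -9*cos(180) = 9

(2, -6, 9)


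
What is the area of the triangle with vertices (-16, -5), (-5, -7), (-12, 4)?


Area = |x1(y2-y3) + x2(y3-y1) + x3(y1-y2)| / 2
= |-16*(-7-4) + -5*(4--5) + -12*(-5--7)| / 2
= 53.5

53.5


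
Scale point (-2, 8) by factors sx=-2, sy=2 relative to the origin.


Scaling: (x*sx, y*sy) = (-2*-2, 8*2) = (4, 16)

(4, 16)


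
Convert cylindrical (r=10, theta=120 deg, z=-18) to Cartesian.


x = 10 * cos(120) = -5
y = 10 * sin(120) = 8.6603
z = -18

(-5, 8.6603, -18)


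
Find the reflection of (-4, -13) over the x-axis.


Reflection across x-axis: (x, y) -> (x, -y)
(-4, -13) -> (-4, 13)

(-4, 13)


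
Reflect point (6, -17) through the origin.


Reflection through origin: (x, y) -> (-x, -y)
(6, -17) -> (-6, 17)

(-6, 17)


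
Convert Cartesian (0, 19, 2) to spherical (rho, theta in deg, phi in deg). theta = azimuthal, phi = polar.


rho = sqrt(0^2 + 19^2 + 2^2) = 19.105
theta = atan2(19, 0) = 90 deg
phi = acos(2/19.105) = 83.991 deg

rho = 19.105, theta = 90 deg, phi = 83.991 deg


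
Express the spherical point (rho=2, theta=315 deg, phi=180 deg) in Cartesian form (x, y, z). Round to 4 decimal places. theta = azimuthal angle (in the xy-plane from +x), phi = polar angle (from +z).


x = 2 * sin(180) * cos(315) = 0
y = 2 * sin(180) * sin(315) = 0
z = 2 * cos(180) = -2

(0, 0, -2)


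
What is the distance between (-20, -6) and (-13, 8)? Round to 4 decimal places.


d = sqrt((-13--20)^2 + (8--6)^2) = 15.6525

15.6525


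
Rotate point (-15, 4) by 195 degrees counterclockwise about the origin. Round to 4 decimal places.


x' = -15*cos(195) - 4*sin(195) = 15.5242
y' = -15*sin(195) + 4*cos(195) = 0.0186

(15.5242, 0.0186)


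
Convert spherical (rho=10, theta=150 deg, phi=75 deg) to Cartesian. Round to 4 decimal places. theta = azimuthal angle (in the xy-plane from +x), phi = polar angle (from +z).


x = 10 * sin(75) * cos(150) = -8.3652
y = 10 * sin(75) * sin(150) = 4.8296
z = 10 * cos(75) = 2.5882

(-8.3652, 4.8296, 2.5882)


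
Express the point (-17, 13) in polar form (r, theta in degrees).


r = sqrt((-17)^2 + 13^2) = 21.4009
theta = atan2(13, -17) = 142.5946 degrees

r = 21.4009, theta = 142.5946 degrees


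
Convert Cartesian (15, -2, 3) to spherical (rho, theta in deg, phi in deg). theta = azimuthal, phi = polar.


rho = sqrt(15^2 + (-2)^2 + 3^2) = 15.4272
theta = atan2(-2, 15) = 352.4054 deg
phi = acos(3/15.4272) = 78.7868 deg

rho = 15.4272, theta = 352.4054 deg, phi = 78.7868 deg


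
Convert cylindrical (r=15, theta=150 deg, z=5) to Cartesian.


x = 15 * cos(150) = -12.9904
y = 15 * sin(150) = 7.5
z = 5

(-12.9904, 7.5, 5)


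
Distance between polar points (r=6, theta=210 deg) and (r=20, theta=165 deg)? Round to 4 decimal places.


d = sqrt(r1^2 + r2^2 - 2*r1*r2*cos(t2-t1))
d = sqrt(6^2 + 20^2 - 2*6*20*cos(165-210)) = 16.3185

16.3185


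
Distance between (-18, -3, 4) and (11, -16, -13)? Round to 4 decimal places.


d = sqrt((11--18)^2 + (-16--3)^2 + (-13-4)^2) = 36.0416

36.0416


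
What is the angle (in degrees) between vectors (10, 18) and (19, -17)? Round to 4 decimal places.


dot = 10*19 + 18*-17 = -116
|u| = 20.5913, |v| = 25.4951
cos(angle) = -0.221
angle = 102.7656 degrees

102.7656 degrees


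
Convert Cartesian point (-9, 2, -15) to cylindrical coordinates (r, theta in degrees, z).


r = sqrt((-9)^2 + 2^2) = 9.2195
theta = atan2(2, -9) = 167.4712 deg
z = -15

r = 9.2195, theta = 167.4712 deg, z = -15


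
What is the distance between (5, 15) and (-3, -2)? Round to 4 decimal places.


d = sqrt((-3-5)^2 + (-2-15)^2) = 18.7883

18.7883


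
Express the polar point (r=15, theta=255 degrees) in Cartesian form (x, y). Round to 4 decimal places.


x = 15 * cos(255) = -3.8823
y = 15 * sin(255) = -14.4889

(-3.8823, -14.4889)


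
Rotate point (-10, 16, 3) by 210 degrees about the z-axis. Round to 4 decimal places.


x' = -10*cos(210) - 16*sin(210) = 16.6603
y' = -10*sin(210) + 16*cos(210) = -8.8564
z' = 3

(16.6603, -8.8564, 3)


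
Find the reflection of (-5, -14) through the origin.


Reflection through origin: (x, y) -> (-x, -y)
(-5, -14) -> (5, 14)

(5, 14)


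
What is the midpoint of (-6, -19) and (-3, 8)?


Midpoint = ((-6+-3)/2, (-19+8)/2) = (-4.5, -5.5)

(-4.5, -5.5)


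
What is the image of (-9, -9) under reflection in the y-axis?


Reflection across y-axis: (x, y) -> (-x, y)
(-9, -9) -> (9, -9)

(9, -9)


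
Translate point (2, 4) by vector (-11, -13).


Translation: (x+dx, y+dy) = (2+-11, 4+-13) = (-9, -9)

(-9, -9)


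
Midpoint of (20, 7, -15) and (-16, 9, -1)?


Midpoint = ((20+-16)/2, (7+9)/2, (-15+-1)/2) = (2, 8, -8)

(2, 8, -8)


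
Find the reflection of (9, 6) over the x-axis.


Reflection across x-axis: (x, y) -> (x, -y)
(9, 6) -> (9, -6)

(9, -6)


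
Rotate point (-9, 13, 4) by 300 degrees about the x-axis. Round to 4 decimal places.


x' = -9
y' = 13*cos(300) - 4*sin(300) = 9.9641
z' = 13*sin(300) + 4*cos(300) = -9.2583

(-9, 9.9641, -9.2583)
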